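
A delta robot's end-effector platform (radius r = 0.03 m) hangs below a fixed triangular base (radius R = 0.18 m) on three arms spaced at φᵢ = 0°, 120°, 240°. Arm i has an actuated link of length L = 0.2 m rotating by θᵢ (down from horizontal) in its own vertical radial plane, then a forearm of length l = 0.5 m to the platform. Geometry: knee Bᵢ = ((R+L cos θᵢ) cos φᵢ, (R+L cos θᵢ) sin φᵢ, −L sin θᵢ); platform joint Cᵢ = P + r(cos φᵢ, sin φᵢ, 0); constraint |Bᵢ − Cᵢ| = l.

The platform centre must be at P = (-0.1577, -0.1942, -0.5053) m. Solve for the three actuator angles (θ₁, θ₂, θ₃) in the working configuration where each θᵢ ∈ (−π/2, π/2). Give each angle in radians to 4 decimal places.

θ₁ = 1.3965, θ₂ = 1.2219, θ₃ = 0.0874

arm 1 (φ=0.0°): x'=-0.1577, y'=-0.1942
  e−x'=0.3077;  (l²−L²−(e−x')²−y'²−z²)/2L = -0.4443
  γ=atan2(-0.5053,0.3077)=-1.0238;  ψ=arccos(-0.7510)=2.4204;  θ1=γ+ψ≈1.3965
rotate P by −φ2: (-0.0893, 0.2337, -0.5053)
  e−x'=0.2393;  (l²−L²−(e−x')²−y'²−z²)/2L = -0.3930
  γ=atan2(-0.5053,0.2393)=-1.1285;  ψ=arccos(-0.7029)=2.3503;  θ2=γ+ψ≈1.2219
arm 3 (φ=240.0°): x'=0.2470, y'=-0.0395
  A=-0.0970, B=-0.5053, C=(l²−L²−A²−y'²−z²)/(2L)=-0.1408
  √(A²+B²)=0.5145;  θ3 = -1.7605+1.8479 ≈ 0.0874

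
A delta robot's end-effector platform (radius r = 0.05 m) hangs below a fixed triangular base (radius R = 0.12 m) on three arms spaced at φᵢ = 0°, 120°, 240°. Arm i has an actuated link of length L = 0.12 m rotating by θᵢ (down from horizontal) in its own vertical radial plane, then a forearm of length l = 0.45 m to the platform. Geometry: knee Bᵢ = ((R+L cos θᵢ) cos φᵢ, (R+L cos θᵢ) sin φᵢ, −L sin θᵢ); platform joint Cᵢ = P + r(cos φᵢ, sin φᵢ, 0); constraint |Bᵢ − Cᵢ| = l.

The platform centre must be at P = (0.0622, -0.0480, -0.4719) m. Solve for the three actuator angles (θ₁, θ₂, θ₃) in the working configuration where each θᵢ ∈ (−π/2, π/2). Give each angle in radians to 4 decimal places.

arm 1 (φ=0.0°): x'=0.0622, y'=-0.0480
  A=0.0078, B=-0.4719, C=(l²−L²−A²−y'²−z²)/(2L)=-0.1540
  θ1 = atan2(B,A) + arccos(C/0.4720) = 0.3489
rotate P by −φ2: (-0.0727, -0.0299, -0.4719)
  e−x'=0.1427;  (l²−L²−(e−x')²−y'²−z²)/2L = -0.2327
  γ=atan2(-0.4719,0.1427)=-1.2772;  ψ=arccos(-0.4719)=2.0623;  θ2=γ+ψ≈0.7851
rotate P by −φ3: (0.0105, 0.0779, -0.4719)
  A cos θ + B sin θ = C:  0.0595·cos θ + -0.4719·sin θ = -0.1842
  γ=atan2(-0.4719,0.0595)=-1.4453;  ψ=arccos(-0.3872)=1.9684;  θ3=γ+ψ≈0.5230

θ₁ = 0.3489, θ₂ = 0.7851, θ₃ = 0.5230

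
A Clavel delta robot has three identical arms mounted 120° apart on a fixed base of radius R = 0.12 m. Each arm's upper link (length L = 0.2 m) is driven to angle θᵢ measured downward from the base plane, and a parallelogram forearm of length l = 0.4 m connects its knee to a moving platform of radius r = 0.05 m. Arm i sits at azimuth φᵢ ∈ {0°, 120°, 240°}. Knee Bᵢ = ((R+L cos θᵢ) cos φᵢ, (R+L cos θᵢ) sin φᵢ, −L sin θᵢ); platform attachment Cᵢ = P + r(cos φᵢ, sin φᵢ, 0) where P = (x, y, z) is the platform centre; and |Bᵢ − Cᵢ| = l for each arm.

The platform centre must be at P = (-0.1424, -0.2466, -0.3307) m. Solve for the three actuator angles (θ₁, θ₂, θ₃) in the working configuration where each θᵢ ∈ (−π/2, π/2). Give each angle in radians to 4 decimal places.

arm 1 (φ=0.0°): x'=-0.1424, y'=-0.2466
  e−x'=0.2124;  (l²−L²−(e−x')²−y'²−z²)/2L = -0.2382
  θ1 = atan2(B,A) + arccos(C/0.3930) = 1.2221
rotate P by −φ2: (-0.1424, 0.2466, -0.3307)
  A cos θ + B sin θ = C:  0.2124·cos θ + -0.3307·sin θ = -0.2382
  √(A²+B²)=0.3930;  θ2 = -1.0000+2.2219 ≈ 1.2220
rotate P by −φ3: (0.2848, 0.0000, -0.3307)
  e−x'=-0.2148;  (l²−L²−(e−x')²−y'²−z²)/2L = -0.0887
  √(A²+B²)=0.3943;  θ3 = -2.1468+1.7977 ≈ -0.3490

θ₁ = 1.2221, θ₂ = 1.2220, θ₃ = -0.3490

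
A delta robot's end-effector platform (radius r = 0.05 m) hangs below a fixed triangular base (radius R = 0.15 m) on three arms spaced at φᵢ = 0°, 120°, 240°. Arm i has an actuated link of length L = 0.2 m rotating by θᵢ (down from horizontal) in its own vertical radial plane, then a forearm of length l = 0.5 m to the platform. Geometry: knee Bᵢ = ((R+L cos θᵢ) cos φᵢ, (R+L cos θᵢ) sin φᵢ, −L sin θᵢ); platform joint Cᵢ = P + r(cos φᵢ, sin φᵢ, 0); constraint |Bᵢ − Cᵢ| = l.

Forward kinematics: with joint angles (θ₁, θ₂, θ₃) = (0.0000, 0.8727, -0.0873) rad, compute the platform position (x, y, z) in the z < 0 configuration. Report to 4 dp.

(0.0863, -0.1774, -0.4158)

S1 = (0.3000·cos0.0°, 0.3000·sin0.0°, 0.0000) = (0.3000, 0.0000, 0.0000)
φ2=120.0°: virtual centre (-0.1143, 0.1979, -0.1532), radius l
φ3=240.0°: virtual centre (-0.1496, -0.2591, 0.0174), radius l
subtract pairs → two planes through P
plane₁₂: -0.8286x+0.3959y+-0.3064z = -0.0143
det = 0.7854;  x = 0.0095+-0.1846z,  y = -0.0162+0.3876z
quadratic in z: (1.1843)z²+(0.0947)z+(-0.1654)=0, √Δ=0.8901 → z ∈ {-0.4158, 0.3358}; z = -0.4158 (taking z<0)
x = 0.0863, y = -0.1774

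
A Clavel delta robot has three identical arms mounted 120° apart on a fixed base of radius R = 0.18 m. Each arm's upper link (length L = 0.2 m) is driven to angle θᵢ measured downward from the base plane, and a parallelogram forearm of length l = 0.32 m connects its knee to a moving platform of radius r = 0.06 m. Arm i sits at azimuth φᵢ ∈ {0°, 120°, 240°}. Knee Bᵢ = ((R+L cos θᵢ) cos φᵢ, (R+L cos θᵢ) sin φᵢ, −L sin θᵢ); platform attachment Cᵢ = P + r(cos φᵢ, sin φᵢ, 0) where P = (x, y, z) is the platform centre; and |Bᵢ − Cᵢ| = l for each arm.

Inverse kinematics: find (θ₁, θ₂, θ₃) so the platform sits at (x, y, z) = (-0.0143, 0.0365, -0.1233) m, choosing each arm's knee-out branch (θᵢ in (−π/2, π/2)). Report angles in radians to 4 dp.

φ1=0.0° → target in arm frame (-0.0143, 0.0365)
  A cos θ + B sin θ = C:  0.1343·cos θ + -0.1233·sin θ = 0.0696
  γ=atan2(-0.1233,0.1343)=-0.7427;  ψ=arccos(0.3816)=1.1793;  θ1=γ+ψ≈0.4366
arm 2 (φ=120.0°): x'=0.0388, y'=-0.0059
  A=0.0812, B=-0.1233, C=(l²−L²−A²−y'²−z²)/(2L)=0.1014
  γ=atan2(-0.1233,0.0812)=-0.9882;  ψ=arccos(0.6868)=0.8138;  θ2=γ+ψ≈-0.1744
rotate P by −φ3: (-0.0245, -0.0306, -0.1233)
  A cos θ + B sin θ = C:  0.1445·cos θ + -0.1233·sin θ = 0.0635
  θ3 = atan2(B,A) + arccos(C/0.1899) = 0.5235

θ₁ = 0.4366, θ₂ = -0.1744, θ₃ = 0.5235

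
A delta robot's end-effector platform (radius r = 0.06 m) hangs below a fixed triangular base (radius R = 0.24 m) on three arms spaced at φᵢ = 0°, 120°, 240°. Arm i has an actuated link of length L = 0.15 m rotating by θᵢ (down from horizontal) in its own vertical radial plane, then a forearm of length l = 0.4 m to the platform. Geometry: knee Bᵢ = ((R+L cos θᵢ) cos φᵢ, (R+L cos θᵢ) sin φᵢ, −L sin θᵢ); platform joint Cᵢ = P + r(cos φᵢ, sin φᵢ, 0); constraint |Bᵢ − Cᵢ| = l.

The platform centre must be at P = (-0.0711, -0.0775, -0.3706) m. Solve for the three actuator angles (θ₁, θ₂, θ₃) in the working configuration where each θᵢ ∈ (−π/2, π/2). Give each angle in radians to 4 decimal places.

arm 1 (φ=0.0°): x'=-0.0711, y'=-0.0775
  A=0.2511, B=-0.3706, C=(l²−L²−A²−y'²−z²)/(2L)=-0.2297
  √(A²+B²)=0.4477;  θ1 = -0.9753+2.1095 ≈ 1.1342
rotate P by −φ2: (-0.0316, 0.1003, -0.3706)
  A=0.2116, B=-0.3706, C=(l²−L²−A²−y'²−z²)/(2L)=-0.1822
  √(A²+B²)=0.4267;  θ2 = -1.0521+2.0120 ≈ 0.9599
rotate P by −φ3: (0.1027, -0.0228, -0.3706)
  A=0.0773, B=-0.3706, C=(l²−L²−A²−y'²−z²)/(2L)=-0.0212
  γ=atan2(-0.3706,0.0773)=-1.3651;  ψ=arccos(-0.0559)=1.6267;  θ3=γ+ψ≈0.2616

θ₁ = 1.1342, θ₂ = 0.9599, θ₃ = 0.2616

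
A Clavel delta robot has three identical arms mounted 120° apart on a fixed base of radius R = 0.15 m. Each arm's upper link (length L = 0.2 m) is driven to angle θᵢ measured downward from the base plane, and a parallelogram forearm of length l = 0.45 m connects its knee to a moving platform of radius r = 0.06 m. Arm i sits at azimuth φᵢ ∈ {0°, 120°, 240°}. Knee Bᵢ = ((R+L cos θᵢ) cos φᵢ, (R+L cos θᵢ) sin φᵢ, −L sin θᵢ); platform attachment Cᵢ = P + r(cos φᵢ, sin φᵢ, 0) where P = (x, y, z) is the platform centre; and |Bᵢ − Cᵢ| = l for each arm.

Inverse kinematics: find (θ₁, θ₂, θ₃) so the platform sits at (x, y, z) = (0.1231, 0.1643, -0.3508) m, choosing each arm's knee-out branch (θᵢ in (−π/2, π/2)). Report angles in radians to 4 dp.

θ₁ = -0.1747, θ₂ = -0.0001, θ₃ = 0.9598

rotate P by −φ1: (0.1231, 0.1643, -0.3508)
  A cos θ + B sin θ = C:  -0.0331·cos θ + -0.3508·sin θ = 0.0284
  θ1 = atan2(B,A) + arccos(C/0.3524) = -0.1747
rotate P by −φ2: (0.0807, -0.1888, -0.3508)
  A=0.0093, B=-0.3508, C=(l²−L²−A²−y'²−z²)/(2L)=0.0093
  θ2 = atan2(B,A) + arccos(C/0.3509) = -0.0001
arm 3 (φ=240.0°): x'=-0.2038, y'=0.0245
  e−x'=0.2938;  (l²−L²−(e−x')²−y'²−z²)/2L = -0.1187
  γ=atan2(-0.3508,0.2938)=-0.8735;  ψ=arccos(-0.2595)=1.8333;  θ3=γ+ψ≈0.9598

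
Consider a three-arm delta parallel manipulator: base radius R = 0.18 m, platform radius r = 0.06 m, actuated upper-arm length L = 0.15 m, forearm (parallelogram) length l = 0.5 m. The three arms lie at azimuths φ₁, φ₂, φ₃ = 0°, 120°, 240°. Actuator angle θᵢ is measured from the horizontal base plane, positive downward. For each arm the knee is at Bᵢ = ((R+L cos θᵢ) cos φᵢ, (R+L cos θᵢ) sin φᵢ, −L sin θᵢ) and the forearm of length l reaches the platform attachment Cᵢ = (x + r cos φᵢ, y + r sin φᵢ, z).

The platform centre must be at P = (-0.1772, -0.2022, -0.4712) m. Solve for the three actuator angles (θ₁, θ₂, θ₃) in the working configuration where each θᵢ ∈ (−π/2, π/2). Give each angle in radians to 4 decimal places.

θ₁ = 1.3964, θ₂ = 1.1348, θ₃ = -0.1744

rotate P by −φ1: (-0.1772, -0.2022, -0.4712)
  e−x'=0.2972;  (l²−L²−(e−x')²−y'²−z²)/2L = -0.4125
  γ=atan2(-0.4712,0.2972)=-1.0081;  ψ=arccos(-0.7404)=2.4045;  θ1=γ+ψ≈1.3964
arm 2 (φ=120.0°): x'=-0.0865, y'=0.2546
  A cos θ + B sin θ = C:  0.2065·cos θ + -0.4712·sin θ = -0.3399
  θ2 = atan2(B,A) + arccos(C/0.5145) = 1.1348
arm 3 (φ=240.0°): x'=0.2637, y'=-0.0524
  A=-0.1437, B=-0.4712, C=(l²−L²−A²−y'²−z²)/(2L)=-0.0597
  √(A²+B²)=0.4926;  θ3 = -1.8668+1.6924 ≈ -0.1744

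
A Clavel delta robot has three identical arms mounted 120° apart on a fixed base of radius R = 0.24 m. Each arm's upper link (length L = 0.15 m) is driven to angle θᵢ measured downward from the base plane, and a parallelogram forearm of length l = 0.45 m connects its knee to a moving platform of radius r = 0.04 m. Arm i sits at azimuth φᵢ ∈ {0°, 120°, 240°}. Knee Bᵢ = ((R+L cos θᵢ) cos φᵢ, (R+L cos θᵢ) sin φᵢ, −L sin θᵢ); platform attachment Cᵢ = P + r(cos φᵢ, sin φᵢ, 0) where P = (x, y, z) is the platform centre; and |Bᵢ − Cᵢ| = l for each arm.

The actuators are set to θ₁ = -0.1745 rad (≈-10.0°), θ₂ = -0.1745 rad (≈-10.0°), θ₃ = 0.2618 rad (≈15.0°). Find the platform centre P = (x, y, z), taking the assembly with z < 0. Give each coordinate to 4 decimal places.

(0.0180, 0.0311, -0.2786)

φ1=0.0°: virtual centre (0.3477, 0.0000, 0.0260), radius l
S2 = (0.3477·cos120.0°, 0.3477·sin120.0°, 0.0260) = (-0.1739, 0.3011, 0.0260)
φ3=240.0°: virtual centre (-0.1724, -0.2987, -0.0388), radius l
|S₂|²−|S₁|² = 0.0000;  |S₃|²−|S₁|² = -0.0011
linear system: -1.0432x+0.6023y = 0.0000−0.0000z; -1.0403x+-0.5974y = -0.0011−-0.1297z
det = 1.2497;  x = 0.0005+-0.0625z,  y = 0.0009+-0.1083z
quadratic in z: (1.0156)z²+(-0.0089)z+(-0.0813)=0, √Δ=0.5747 → z ∈ {-0.2786, 0.2873}; z = -0.2786 (taking z<0)
x = 0.0180, y = 0.0311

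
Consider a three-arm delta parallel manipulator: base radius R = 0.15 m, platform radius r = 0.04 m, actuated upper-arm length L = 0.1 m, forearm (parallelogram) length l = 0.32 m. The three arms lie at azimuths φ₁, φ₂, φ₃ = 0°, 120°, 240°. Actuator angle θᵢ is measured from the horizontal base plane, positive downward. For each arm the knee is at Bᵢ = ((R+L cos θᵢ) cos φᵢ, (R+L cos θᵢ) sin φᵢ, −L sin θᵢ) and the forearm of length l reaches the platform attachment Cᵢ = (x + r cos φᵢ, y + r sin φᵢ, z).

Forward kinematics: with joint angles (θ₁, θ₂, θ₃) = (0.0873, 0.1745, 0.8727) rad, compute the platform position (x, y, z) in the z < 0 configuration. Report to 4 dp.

S1 = (0.2096·cos0.0°, 0.2096·sin0.0°, -0.0087) = (0.2096, 0.0000, -0.0087)
φ2=120.0°: virtual centre (-0.1042, 0.1806, -0.0174), radius l
φ3=240.0°: virtual centre (-0.0871, -0.1509, -0.0766), radius l
subtract pairs → two planes through P
[-0.6277 0.3611 -0.0173]·P = -0.0003;  [-0.5935 -0.3019 -0.1358]·P = -0.0078
det = 0.4038;  x = 0.0071+-0.1343z,  y = 0.0117+-0.1857z
into |P−S₁|² = l²: 1.0525z² + 0.0675z + -0.0612 = 0;  Δ = 0.2622;  z = -0.2753 or 0.2112 → z<0 root = -0.2753
x = 0.0441, y = 0.0628

(0.0441, 0.0628, -0.2753)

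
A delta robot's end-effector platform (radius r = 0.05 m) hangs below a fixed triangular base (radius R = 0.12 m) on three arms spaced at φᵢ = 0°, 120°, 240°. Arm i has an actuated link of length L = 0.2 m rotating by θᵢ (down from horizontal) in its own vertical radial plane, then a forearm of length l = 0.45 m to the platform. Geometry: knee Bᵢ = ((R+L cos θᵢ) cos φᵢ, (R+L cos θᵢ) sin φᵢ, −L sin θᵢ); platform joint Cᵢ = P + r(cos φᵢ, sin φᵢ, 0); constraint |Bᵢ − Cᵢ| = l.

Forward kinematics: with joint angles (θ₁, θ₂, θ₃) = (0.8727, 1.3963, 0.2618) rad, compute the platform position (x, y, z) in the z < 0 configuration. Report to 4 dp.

(0.0167, -0.2558, -0.4757)

S1 = (0.1986·cos0.0°, 0.1986·sin0.0°, -0.1532) = (0.1986, 0.0000, -0.1532)
φ2=120.0°: virtual centre (-0.0524, 0.0907, -0.1970), radius l
S3 = (0.2632·cos240.0°, 0.2632·sin240.0°, -0.0518) = (-0.1316, -0.2279, -0.0518)
eliminate P² terms by subtracting sphere 1 from 2 and 3
linear system: -0.5018x+0.1814y = -0.0131−-0.0875z; -0.6603x+-0.4559y = 0.0090−0.2029z
det = 0.3485;  x = 0.0125+-0.0088z,  y = -0.0379+0.4579z
quadratic in z: (1.2098)z²+(0.2750)z+(-0.1430)=0, √Δ=0.8760 → z ∈ {-0.4757, 0.2484}; z = -0.4757 (taking z<0)
x = 0.0167, y = -0.2558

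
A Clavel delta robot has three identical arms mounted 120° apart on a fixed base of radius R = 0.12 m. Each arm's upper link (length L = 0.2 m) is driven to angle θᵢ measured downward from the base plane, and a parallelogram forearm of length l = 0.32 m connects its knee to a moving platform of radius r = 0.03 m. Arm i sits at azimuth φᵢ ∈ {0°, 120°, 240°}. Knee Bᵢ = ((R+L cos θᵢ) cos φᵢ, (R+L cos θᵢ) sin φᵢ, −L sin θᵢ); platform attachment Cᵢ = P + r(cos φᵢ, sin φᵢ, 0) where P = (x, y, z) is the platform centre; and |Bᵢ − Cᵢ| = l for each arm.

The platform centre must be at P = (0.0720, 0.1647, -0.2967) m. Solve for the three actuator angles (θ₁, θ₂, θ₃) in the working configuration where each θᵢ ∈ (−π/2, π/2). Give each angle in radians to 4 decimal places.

arm 1 (φ=0.0°): x'=0.0720, y'=0.1647
  e−x'=0.0180;  (l²−L²−(e−x')²−y'²−z²)/2L = -0.1327
  √(A²+B²)=0.2972;  θ1 = -1.5102+2.0336 ≈ 0.5234
arm 2 (φ=120.0°): x'=0.1066, y'=-0.1447
  A=-0.0166, B=-0.2967, C=(l²−L²−A²−y'²−z²)/(2L)=-0.1171
  γ=atan2(-0.2967,-0.0166)=-1.6268;  ψ=arccos(-0.3941)=1.9759;  θ2=γ+ψ≈0.3491
φ3=240.0° → target in arm frame (-0.1786, -0.0200)
  e−x'=0.2686;  (l²−L²−(e−x')²−y'²−z²)/2L = -0.2455
  θ3 = atan2(B,A) + arccos(C/0.4002) = 1.3961

θ₁ = 0.5234, θ₂ = 0.3491, θ₃ = 1.3961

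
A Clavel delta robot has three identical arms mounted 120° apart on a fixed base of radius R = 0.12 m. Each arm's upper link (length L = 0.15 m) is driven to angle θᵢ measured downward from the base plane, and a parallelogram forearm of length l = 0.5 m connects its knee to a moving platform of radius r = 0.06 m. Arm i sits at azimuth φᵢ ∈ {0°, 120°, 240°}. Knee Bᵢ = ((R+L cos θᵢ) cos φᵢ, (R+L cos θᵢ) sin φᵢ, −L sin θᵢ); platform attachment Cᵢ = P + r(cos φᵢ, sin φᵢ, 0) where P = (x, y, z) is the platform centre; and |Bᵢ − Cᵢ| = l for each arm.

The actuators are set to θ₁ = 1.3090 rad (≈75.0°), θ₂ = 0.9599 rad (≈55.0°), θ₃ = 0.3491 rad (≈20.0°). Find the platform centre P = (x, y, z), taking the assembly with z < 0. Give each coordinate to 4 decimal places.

arm 1 at φ=0.0°: ρ1 = 0.0988;  O1 = (0.0988, 0.0000, -0.1449)
O2 = (0.1460·cos120.0°, 0.1460·sin120.0°, -0.1229) = (-0.0730, 0.1265, -0.1229)
φ3=240.0°: virtual centre (-0.1005, -0.1740, -0.0513), radius l
|O₂|²−|O₁|² = 0.0057;  |O₃|²−|O₁|² = 0.0123
plane₁₂: -0.3437x+0.2529y+0.0440z = 0.0057
Cramer: x(z) = -0.0230+0.2843z;  y(z) = -0.0089+0.2122z
into |P−O₁|² = l²: 1.1258z² + 0.2167z + -0.2141 = 0;  Δ = 1.0111;  z = -0.5428 or 0.3503 → z<0 root = -0.5428
x = -0.1773, y = -0.1240

(-0.1773, -0.1240, -0.5428)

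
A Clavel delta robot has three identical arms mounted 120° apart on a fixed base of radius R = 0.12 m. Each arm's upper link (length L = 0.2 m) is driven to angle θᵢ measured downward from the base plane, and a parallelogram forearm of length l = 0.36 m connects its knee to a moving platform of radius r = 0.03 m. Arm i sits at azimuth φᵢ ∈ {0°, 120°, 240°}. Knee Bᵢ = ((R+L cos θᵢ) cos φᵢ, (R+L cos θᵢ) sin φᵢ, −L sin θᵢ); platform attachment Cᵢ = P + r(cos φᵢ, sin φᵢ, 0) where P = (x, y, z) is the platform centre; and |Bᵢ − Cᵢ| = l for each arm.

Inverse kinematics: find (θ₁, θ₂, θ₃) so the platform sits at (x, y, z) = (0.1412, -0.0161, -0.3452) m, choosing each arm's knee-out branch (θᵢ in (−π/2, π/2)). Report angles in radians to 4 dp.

θ₁ = 0.0873, θ₂ = 0.9600, θ₃ = 0.8726

φ1=0.0° → target in arm frame (0.1412, -0.0161)
  A cos θ + B sin θ = C:  -0.0512·cos θ + -0.3452·sin θ = -0.0811
  γ=atan2(-0.3452,-0.0512)=-1.7180;  ψ=arccos(-0.2324)=1.8054;  θ1=γ+ψ≈0.0873
arm 2 (φ=120.0°): x'=-0.0845, y'=-0.1142
  A=0.1745, B=-0.3452, C=(l²−L²−A²−y'²−z²)/(2L)=-0.1827
  θ2 = atan2(B,A) + arccos(C/0.3868) = 0.9600
rotate P by −φ3: (-0.0567, 0.1303, -0.3452)
  e−x'=0.1467;  (l²−L²−(e−x')²−y'²−z²)/2L = -0.1701
  γ=atan2(-0.3452,0.1467)=-1.1691;  ψ=arccos(-0.4536)=2.0416;  θ3=γ+ψ≈0.8726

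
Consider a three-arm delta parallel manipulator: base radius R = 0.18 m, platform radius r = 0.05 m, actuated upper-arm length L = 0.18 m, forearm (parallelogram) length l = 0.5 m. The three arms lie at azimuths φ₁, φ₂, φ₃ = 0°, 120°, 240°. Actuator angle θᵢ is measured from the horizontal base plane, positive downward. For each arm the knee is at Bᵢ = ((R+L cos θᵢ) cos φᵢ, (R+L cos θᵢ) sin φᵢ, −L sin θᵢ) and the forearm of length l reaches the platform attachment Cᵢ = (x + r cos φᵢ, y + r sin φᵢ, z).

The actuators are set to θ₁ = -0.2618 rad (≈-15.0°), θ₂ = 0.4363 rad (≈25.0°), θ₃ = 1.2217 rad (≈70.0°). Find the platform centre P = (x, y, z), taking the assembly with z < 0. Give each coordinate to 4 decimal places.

S1 = (0.3039·cos0.0°, 0.3039·sin0.0°, 0.0466) = (0.3039, 0.0000, 0.0466)
arm 2 at φ=120.0°: e+L cos θ2 = 0.2931;  S2 = (-0.1466, 0.2539, -0.0761)
arm 3 at φ=240.0°: e+L cos θ3 = 0.1916;  S3 = (-0.0958, -0.1659, -0.1691)
|S₂|²−|S₁|² = -0.0028;  |S₃|²−|S₁|² = -0.0292
plane₁₂: -0.9009x+0.5077y+-0.2453z = -0.0028
det = 0.7047;  x = 0.0223+-0.4263z,  y = 0.0342+-0.2733z
sphere 1 gives Az²+Bz+C=0 with A=1.2565, B=0.1282, C=-0.1674;  B²−4AC=0.8578;  roots -0.4196, 0.3176;  negative root z = -0.4196
x = 0.2012, y = 0.1488

(0.2012, 0.1488, -0.4196)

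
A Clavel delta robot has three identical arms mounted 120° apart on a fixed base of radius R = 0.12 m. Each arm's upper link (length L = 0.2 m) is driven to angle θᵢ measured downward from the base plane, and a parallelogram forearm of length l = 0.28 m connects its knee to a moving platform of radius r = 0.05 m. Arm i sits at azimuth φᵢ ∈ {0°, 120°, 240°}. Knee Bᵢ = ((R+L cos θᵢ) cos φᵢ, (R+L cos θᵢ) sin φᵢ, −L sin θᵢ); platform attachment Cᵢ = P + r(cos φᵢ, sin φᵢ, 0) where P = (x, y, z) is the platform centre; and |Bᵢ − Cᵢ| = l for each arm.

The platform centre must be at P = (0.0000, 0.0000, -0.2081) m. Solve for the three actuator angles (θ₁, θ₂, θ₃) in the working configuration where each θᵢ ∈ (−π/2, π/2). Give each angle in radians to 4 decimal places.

rotate P by −φ1: (0.0000, 0.0000, -0.2081)
  A cos θ + B sin θ = C:  0.0700·cos θ + -0.2081·sin θ = -0.0245
  √(A²+B²)=0.2196;  θ1 = -1.2463+1.6827 ≈ 0.4364
φ2=120.0° → target in arm frame (0.0000, 0.0000)
  A cos θ + B sin θ = C:  0.0700·cos θ + -0.2081·sin θ = -0.0245
  γ=atan2(-0.2081,0.0700)=-1.2463;  ψ=arccos(-0.1117)=1.6827;  θ2=γ+ψ≈0.4364
arm 3 (φ=240.0°): x'=0.0000, y'=0.0000
  e−x'=0.0700;  (l²−L²−(e−x')²−y'²−z²)/2L = -0.0245
  θ3 = atan2(B,A) + arccos(C/0.2196) = 0.4364

θ₁ = 0.4364, θ₂ = 0.4364, θ₃ = 0.4364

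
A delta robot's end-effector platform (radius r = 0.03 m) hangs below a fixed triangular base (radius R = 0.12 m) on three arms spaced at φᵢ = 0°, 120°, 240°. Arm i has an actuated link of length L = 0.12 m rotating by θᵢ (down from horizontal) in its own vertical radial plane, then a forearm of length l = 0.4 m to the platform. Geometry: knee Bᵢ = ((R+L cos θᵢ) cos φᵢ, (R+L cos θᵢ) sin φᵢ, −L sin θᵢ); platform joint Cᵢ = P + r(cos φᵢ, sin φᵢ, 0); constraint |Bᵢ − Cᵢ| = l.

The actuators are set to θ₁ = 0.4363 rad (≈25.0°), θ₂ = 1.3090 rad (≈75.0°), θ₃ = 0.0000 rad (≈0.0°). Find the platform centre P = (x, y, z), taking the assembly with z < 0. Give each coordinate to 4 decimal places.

φ1=0.0°: virtual centre (0.1988, 0.0000, -0.0507), radius l
φ2=120.0°: virtual centre (-0.0605, 0.1048, -0.1159), radius l
arm 3 at φ=240.0°: ρ3 = 0.2100;  centre 3 = (-0.1050, -0.1819, 0.0000)
eliminate P² terms by subtracting sphere 1 from 2 and 3
linear system: -0.5186x+0.2097y = -0.0140−-0.1304z; -0.6075x+-0.3637y = 0.0020−0.1014z
Cramer: x(z) = 0.0148-0.0828z;  y(z) = -0.0302+0.4171z
into |P−centre ₁|² = l²: 1.1809z² + 0.1067z + -0.1227 = 0;  Δ = 0.5908;  z = -0.3706 or 0.2803 → z<0 root = -0.3706
x = 0.0454, y = -0.1848

(0.0454, -0.1848, -0.3706)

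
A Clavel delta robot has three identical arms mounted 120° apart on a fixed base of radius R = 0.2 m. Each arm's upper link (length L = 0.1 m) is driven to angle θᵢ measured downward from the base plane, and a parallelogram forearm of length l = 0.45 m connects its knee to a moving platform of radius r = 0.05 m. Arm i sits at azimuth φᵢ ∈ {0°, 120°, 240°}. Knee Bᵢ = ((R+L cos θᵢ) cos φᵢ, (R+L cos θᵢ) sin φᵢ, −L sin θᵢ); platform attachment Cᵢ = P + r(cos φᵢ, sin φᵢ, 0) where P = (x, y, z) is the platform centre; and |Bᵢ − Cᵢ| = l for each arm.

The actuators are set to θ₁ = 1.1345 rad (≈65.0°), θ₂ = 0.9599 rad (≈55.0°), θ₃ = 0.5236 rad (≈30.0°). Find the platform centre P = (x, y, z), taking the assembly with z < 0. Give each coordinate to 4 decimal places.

(-0.0506, -0.0482, -0.4664)

φ1=0.0°: virtual centre (0.1923, 0.0000, -0.0906), radius l
arm 2 at φ=120.0°: e+L cos θ2 = 0.2074;  centre 2 = (-0.1037, 0.1796, -0.0819)
centre 3 = (0.2366·cos240.0°, 0.2366·sin240.0°, -0.0500) = (-0.1183, -0.2049, -0.0500)
subtract pairs → two planes through P
[-0.5919 0.3592 0.0174]·P = 0.0045;  [-0.6211 -0.4098 0.0813]·P = 0.0133
det = 0.4656;  x = -0.0142+0.0780z,  y = -0.0109+0.0800z
sphere 1 gives Az²+Bz+C=0 with A=1.0125, B=0.1473, C=-0.1515;  B²−4AC=0.6354;  roots -0.4664, 0.3209;  negative root z = -0.4664
x = -0.0506, y = -0.0482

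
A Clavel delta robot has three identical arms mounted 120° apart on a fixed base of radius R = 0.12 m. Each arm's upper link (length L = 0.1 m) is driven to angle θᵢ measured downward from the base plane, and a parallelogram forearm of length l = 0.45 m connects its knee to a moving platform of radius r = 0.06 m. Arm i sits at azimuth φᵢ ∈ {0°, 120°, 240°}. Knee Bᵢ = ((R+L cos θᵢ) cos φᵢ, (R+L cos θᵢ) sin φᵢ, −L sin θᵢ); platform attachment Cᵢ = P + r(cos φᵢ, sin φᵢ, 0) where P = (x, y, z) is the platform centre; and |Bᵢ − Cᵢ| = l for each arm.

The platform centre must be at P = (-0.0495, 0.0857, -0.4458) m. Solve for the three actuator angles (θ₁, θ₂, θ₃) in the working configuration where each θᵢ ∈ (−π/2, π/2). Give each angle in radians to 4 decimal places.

arm 1 (φ=0.0°): x'=-0.0495, y'=0.0857
  A=0.1095, B=-0.4458, C=(l²−L²−A²−y'²−z²)/(2L)=-0.1279
  γ=atan2(-0.4458,0.1095)=-1.3299;  ψ=arccos(-0.2785)=1.8531;  θ1=γ+ψ≈0.5231
rotate P by −φ2: (0.0990, 0.0000, -0.4458)
  e−x'=-0.0390;  (l²−L²−(e−x')²−y'²−z²)/2L = -0.0388
  √(A²+B²)=0.4475;  θ2 = -1.6580+1.6576 ≈ -0.0004
φ3=240.0° → target in arm frame (-0.0495, -0.0857)
  A cos θ + B sin θ = C:  0.1095·cos θ + -0.4458·sin θ = -0.1278
  √(A²+B²)=0.4590;  θ3 = -1.3300+1.8530 ≈ 0.5230

θ₁ = 0.5231, θ₂ = -0.0004, θ₃ = 0.5230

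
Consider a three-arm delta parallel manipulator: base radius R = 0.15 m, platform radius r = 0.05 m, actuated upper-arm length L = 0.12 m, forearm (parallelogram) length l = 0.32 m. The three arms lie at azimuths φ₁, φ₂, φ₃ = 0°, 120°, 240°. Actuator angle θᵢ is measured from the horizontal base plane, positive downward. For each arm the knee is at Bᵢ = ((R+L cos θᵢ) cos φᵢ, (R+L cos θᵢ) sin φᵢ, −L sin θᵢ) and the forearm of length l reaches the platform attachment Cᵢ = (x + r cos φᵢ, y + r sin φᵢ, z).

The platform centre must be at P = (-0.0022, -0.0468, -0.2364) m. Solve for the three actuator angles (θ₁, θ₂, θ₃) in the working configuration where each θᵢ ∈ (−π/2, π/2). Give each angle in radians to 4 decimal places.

rotate P by −φ1: (-0.0022, -0.0468, -0.2364)
  A cos θ + B sin θ = C:  0.1022·cos θ + -0.2364·sin θ = 0.0812
  √(A²+B²)=0.2575;  θ1 = -1.1627+1.2502 ≈ 0.0874
φ2=120.0° → target in arm frame (-0.0394, 0.0253)
  e−x'=0.1394;  (l²−L²−(e−x')²−y'²−z²)/2L = 0.0501
  θ2 = atan2(B,A) + arccos(C/0.2745) = 0.3492
rotate P by −φ3: (0.0416, 0.0215, -0.2364)
  A=0.0584, B=-0.2364, C=(l²−L²−A²−y'²−z²)/(2L)=0.1177
  √(A²+B²)=0.2435;  θ3 = -1.3287+1.0663 ≈ -0.2624

θ₁ = 0.0874, θ₂ = 0.3492, θ₃ = -0.2624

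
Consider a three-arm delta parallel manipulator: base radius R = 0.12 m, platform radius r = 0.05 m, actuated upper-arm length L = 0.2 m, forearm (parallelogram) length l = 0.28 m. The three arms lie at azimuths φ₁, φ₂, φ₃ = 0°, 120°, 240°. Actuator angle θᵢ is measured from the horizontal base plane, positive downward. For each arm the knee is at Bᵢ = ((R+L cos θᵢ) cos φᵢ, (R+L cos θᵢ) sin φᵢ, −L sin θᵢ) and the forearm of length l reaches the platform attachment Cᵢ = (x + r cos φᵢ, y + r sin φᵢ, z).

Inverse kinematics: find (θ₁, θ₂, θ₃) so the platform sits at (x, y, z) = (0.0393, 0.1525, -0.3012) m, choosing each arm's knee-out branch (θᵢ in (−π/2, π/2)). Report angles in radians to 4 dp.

arm 1 (φ=0.0°): x'=0.0393, y'=0.1525
  A cos θ + B sin θ = C:  0.0307·cos θ + -0.3012·sin θ = -0.1913
  γ=atan2(-0.3012,0.0307)=-1.4692;  ψ=arccos(-0.6319)=2.2547;  θ1=γ+ψ≈0.7855
φ2=120.0° → target in arm frame (0.1124, -0.1103)
  e−x'=-0.0424;  (l²−L²−(e−x')²−y'²−z²)/2L = -0.1657
  θ2 = atan2(B,A) + arccos(C/0.3042) = 0.4362
arm 3 (φ=240.0°): x'=-0.1517, y'=-0.0422
  A=0.2217, B=-0.3012, C=(l²−L²−A²−y'²−z²)/(2L)=-0.2582
  √(A²+B²)=0.3740;  θ3 = -0.9362+2.3326 ≈ 1.3964

θ₁ = 0.7855, θ₂ = 0.4362, θ₃ = 1.3964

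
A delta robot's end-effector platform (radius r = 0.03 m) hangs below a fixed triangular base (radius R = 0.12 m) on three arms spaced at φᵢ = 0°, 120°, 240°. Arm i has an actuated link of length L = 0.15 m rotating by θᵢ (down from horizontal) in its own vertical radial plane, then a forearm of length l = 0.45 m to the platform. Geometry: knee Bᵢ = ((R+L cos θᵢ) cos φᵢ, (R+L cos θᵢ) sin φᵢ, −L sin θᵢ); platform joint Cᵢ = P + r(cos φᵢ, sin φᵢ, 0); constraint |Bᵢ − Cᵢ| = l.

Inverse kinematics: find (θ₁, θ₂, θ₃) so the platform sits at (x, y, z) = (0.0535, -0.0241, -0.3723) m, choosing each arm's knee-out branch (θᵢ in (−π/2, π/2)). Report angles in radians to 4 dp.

φ1=0.0° → target in arm frame (0.0535, -0.0241)
  A cos θ + B sin θ = C:  0.0365·cos θ + -0.3723·sin θ = 0.1316
  θ1 = atan2(B,A) + arccos(C/0.3741) = -0.2618
φ2=120.0° → target in arm frame (-0.0476, -0.0343)
  A=0.1376, B=-0.3723, C=(l²−L²−A²−y'²−z²)/(2L)=0.0709
  √(A²+B²)=0.3969;  θ2 = -1.2167+1.3911 ≈ 0.1744
rotate P by −φ3: (-0.0059, 0.0584, -0.3723)
  e−x'=0.0959;  (l²−L²−(e−x')²−y'²−z²)/2L = 0.0960
  γ=atan2(-0.3723,0.0959)=-1.3187;  ψ=arccos(0.2496)=1.3185;  θ3=γ+ψ≈-0.0002

θ₁ = -0.2618, θ₂ = 0.1744, θ₃ = -0.0002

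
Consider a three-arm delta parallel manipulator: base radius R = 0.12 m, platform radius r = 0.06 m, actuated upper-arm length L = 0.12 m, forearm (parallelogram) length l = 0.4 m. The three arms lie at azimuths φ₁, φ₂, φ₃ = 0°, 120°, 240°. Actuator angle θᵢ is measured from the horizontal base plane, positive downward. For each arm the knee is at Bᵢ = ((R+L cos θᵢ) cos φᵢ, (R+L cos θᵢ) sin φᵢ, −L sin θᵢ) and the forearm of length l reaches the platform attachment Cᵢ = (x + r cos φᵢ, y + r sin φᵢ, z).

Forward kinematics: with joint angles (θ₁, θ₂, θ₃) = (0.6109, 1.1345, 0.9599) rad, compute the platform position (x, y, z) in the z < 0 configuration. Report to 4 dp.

(0.0850, -0.0322, -0.4607)

φ1=0.0°: virtual centre (0.1583, 0.0000, -0.0688), radius l
arm 2 at φ=120.0°: (R−r)+L cos θ2 = 0.1107;  S2 = (-0.0554, 0.0959, -0.1088)
φ3=240.0°: virtual centre (-0.0644, -0.1116, -0.0983), radius l
eliminate P² terms by subtracting sphere 1 from 2 and 3
plane₁₂: -0.4273x+0.1918y+-0.0799z = -0.0057
Cramer: x(z) = 0.0108-0.1611z;  y(z) = -0.0057+0.0575z
sphere 1 gives Az²+Bz+C=0 with A=1.0293, B=0.1845, C=-0.1335;  B²−4AC=0.5836;  roots -0.4607, 0.2815;  negative root z = -0.4607
x = 0.0850, y = -0.0322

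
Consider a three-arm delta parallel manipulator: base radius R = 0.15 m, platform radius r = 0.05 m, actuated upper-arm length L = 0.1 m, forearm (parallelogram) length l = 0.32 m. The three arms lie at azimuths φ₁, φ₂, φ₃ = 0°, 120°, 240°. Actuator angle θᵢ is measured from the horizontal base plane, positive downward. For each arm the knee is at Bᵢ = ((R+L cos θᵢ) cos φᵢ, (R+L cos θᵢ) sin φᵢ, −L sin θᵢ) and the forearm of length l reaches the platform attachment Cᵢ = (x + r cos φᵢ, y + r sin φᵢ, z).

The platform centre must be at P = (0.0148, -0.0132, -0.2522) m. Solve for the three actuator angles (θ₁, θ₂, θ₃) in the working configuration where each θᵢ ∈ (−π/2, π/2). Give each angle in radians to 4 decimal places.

arm 1 (φ=0.0°): x'=0.0148, y'=-0.0132
  e−x'=0.0852;  (l²−L²−(e−x')²−y'²−z²)/2L = 0.1068
  θ1 = atan2(B,A) + arccos(C/0.2662) = -0.0871
rotate P by −φ2: (-0.0188, -0.0062, -0.2522)
  A cos θ + B sin θ = C:  0.1188·cos θ + -0.2522·sin θ = 0.0732
  γ=atan2(-0.2522,0.1188)=-1.1305;  ψ=arccos(0.2625)=1.3052;  θ2=γ+ψ≈0.1747
φ3=240.0° → target in arm frame (0.0040, 0.0194)
  e−x'=0.0960;  (l²−L²−(e−x')²−y'²−z²)/2L = 0.0960
  √(A²+B²)=0.2698;  θ3 = -1.2072+1.2069 ≈ -0.0003

θ₁ = -0.0871, θ₂ = 0.1747, θ₃ = -0.0003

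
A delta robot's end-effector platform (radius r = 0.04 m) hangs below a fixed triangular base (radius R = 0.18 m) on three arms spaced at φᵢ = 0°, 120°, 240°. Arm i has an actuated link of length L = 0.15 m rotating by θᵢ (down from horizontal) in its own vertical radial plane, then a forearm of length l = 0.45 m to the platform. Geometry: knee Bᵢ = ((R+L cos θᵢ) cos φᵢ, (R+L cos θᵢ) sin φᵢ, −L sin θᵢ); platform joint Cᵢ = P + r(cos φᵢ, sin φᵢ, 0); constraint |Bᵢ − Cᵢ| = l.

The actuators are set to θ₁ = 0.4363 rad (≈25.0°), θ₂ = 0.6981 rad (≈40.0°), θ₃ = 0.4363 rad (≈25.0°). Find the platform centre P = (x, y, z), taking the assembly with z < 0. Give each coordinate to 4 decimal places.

(0.0219, -0.0380, -0.4329)

φ1=0.0°: virtual centre (0.2759, 0.0000, -0.0634), radius l
φ2=120.0°: virtual centre (-0.1275, 0.2208, -0.0964), radius l
centre 3 = (0.2759·cos240.0°, 0.2759·sin240.0°, -0.0634) = (-0.1380, -0.2390, -0.0634)
|centre ₂|²−|centre ₁|² = -0.0059;  |centre ₃|²−|centre ₁|² = 0.0000
[-0.8068 0.4415 -0.0661]·P = -0.0059;  [-0.8278 -0.4780 0.0000]·P = 0.0000
det = 0.7511;  x = 0.0037+-0.0420z,  y = -0.0065+0.0728z
into |P−centre ₁|² = l²: 1.0071z² + 0.1487z + -0.1243 = 0;  Δ = 0.5230;  z = -0.4329 or 0.2852 → z<0 root = -0.4329
x = 0.0219, y = -0.0380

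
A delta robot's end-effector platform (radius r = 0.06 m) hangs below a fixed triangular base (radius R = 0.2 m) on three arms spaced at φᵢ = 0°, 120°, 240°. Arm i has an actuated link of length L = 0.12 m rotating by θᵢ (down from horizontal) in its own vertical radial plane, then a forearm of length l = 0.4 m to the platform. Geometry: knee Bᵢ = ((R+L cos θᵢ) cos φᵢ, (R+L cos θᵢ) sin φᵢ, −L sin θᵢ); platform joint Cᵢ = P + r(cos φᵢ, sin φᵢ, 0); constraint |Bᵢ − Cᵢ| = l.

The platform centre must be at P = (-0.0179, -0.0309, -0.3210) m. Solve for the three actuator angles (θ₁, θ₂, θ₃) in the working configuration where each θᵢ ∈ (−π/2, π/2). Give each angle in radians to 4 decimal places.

rotate P by −φ1: (-0.0179, -0.0309, -0.3210)
  A=0.1579, B=-0.3210, C=(l²−L²−A²−y'²−z²)/(2L)=0.0695
  γ=atan2(-0.3210,0.1579)=-1.1136;  ψ=arccos(0.1942)=1.3754;  θ1=γ+ψ≈0.2617
rotate P by −φ2: (-0.0178, 0.0310, -0.3210)
  A cos θ + B sin θ = C:  0.1578·cos θ + -0.3210·sin θ = 0.0696
  √(A²+B²)=0.3577;  θ2 = -1.1139+1.3751 ≈ 0.2612
arm 3 (φ=240.0°): x'=0.0357, y'=-0.0001
  A cos θ + B sin θ = C:  0.1043·cos θ + -0.3210·sin θ = 0.1320
  √(A²+B²)=0.3375;  θ3 = -1.2567+1.1689 ≈ -0.0877

θ₁ = 0.2617, θ₂ = 0.2612, θ₃ = -0.0877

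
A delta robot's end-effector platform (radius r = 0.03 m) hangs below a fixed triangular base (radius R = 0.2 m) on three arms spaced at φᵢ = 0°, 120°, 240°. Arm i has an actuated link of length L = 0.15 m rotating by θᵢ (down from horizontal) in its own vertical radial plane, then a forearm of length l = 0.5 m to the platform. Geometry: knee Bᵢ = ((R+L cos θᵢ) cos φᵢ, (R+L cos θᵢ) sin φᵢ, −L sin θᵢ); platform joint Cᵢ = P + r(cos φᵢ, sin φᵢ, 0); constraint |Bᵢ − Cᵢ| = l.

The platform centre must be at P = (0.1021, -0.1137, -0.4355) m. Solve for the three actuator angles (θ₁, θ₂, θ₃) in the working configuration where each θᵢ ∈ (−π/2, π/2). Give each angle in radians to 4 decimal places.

arm 1 (φ=0.0°): x'=0.1021, y'=-0.1137
  A cos θ + B sin θ = C:  0.0679·cos θ + -0.4355·sin θ = 0.0677
  √(A²+B²)=0.4408;  θ1 = -1.4161+1.4167 ≈ 0.0005
rotate P by −φ2: (-0.1495, -0.0316, -0.4355)
  A=0.3195, B=-0.4355, C=(l²−L²−A²−y'²−z²)/(2L)=-0.2175
  θ2 = atan2(B,A) + arccos(C/0.5401) = 1.0474
arm 3 (φ=240.0°): x'=0.0474, y'=0.1453
  A=0.1226, B=-0.4355, C=(l²−L²−A²−y'²−z²)/(2L)=0.0057
  θ3 = atan2(B,A) + arccos(C/0.4524) = 0.2618

θ₁ = 0.0005, θ₂ = 1.0474, θ₃ = 0.2618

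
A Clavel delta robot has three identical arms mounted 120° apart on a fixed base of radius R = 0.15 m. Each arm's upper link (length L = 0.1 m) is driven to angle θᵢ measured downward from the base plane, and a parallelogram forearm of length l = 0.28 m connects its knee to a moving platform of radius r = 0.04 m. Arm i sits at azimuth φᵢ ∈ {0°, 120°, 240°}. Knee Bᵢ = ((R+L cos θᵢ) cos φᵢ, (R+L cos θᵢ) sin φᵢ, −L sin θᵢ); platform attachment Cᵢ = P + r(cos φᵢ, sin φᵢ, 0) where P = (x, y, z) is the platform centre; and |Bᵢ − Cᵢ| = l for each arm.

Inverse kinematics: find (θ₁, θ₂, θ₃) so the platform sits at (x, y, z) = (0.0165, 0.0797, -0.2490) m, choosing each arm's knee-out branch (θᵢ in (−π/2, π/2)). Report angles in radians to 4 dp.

θ₁ = 0.5234, θ₂ = 0.1746, θ₃ = 1.1348

φ1=0.0° → target in arm frame (0.0165, 0.0797)
  A=0.0935, B=-0.2490, C=(l²−L²−A²−y'²−z²)/(2L)=-0.0435
  √(A²+B²)=0.2660;  θ1 = -1.2116+1.7350 ≈ 0.5234
φ2=120.0° → target in arm frame (0.0608, -0.0541)
  e−x'=0.0492;  (l²−L²−(e−x')²−y'²−z²)/2L = 0.0052
  θ2 = atan2(B,A) + arccos(C/0.2538) = 0.1746
rotate P by −φ3: (-0.0773, -0.0256, -0.2490)
  A cos θ + B sin θ = C:  0.1873·cos θ + -0.2490·sin θ = -0.1466
  θ3 = atan2(B,A) + arccos(C/0.3116) = 1.1348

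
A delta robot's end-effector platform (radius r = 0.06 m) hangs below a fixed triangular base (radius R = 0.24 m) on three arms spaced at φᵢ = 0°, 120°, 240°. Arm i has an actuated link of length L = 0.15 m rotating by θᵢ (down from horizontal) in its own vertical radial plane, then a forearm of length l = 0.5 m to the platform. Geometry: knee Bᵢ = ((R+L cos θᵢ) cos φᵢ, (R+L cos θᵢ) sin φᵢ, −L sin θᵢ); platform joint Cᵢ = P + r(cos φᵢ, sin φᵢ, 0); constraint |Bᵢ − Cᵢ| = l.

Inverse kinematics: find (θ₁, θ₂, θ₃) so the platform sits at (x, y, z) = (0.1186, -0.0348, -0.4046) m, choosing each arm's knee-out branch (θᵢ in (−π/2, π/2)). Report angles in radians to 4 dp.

θ₁ = -0.3490, θ₂ = 0.6980, θ₃ = 0.4360

φ1=0.0° → target in arm frame (0.1186, -0.0348)
  A=0.0614, B=-0.4046, C=(l²−L²−A²−y'²−z²)/(2L)=0.1961
  √(A²+B²)=0.4092;  θ1 = -1.4202+1.0712 ≈ -0.3490
rotate P by −φ2: (-0.0894, -0.0853, -0.4046)
  e−x'=0.2694;  (l²−L²−(e−x')²−y'²−z²)/2L = -0.0536
  √(A²+B²)=0.4861;  θ2 = -0.9833+1.6813 ≈ 0.6980
arm 3 (φ=240.0°): x'=-0.0292, y'=0.1201
  e−x'=0.2092;  (l²−L²−(e−x')²−y'²−z²)/2L = 0.0187
  γ=atan2(-0.4046,0.2092)=-1.0937;  ψ=arccos(0.0412)=1.5296;  θ3=γ+ψ≈0.4360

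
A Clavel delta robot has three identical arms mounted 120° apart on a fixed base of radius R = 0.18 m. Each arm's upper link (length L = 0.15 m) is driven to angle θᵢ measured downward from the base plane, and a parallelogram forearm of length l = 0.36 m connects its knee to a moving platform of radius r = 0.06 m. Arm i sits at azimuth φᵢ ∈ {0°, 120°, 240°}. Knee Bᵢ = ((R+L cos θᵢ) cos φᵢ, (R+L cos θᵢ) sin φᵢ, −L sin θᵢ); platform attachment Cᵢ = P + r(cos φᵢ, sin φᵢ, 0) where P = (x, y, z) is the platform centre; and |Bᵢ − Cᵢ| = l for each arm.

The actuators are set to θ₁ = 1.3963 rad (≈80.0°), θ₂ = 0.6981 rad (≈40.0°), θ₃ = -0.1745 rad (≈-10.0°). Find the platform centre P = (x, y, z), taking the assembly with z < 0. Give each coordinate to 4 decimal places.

φ1=0.0°: virtual centre (0.1460, 0.0000, -0.1477), radius l
φ2=120.0°: virtual centre (-0.1175, 0.2034, -0.0964), radius l
φ3=240.0°: virtual centre (-0.1339, -0.2319, 0.0260), radius l
eliminate P² terms by subtracting sphere 1 from 2 and 3
plane₁₂: -0.5270x+0.4069y+0.1026z = 0.0213
det = 0.4721;  x = -0.0461+0.4003z,  y = -0.0073+0.2662z
quadratic in z: (1.2311)z²+(0.1377)z+(-0.0708)=0, √Δ=0.6063 → z ∈ {-0.3022, 0.1903}; z = -0.3022 (taking z<0)
x = -0.1671, y = -0.0878

(-0.1671, -0.0878, -0.3022)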